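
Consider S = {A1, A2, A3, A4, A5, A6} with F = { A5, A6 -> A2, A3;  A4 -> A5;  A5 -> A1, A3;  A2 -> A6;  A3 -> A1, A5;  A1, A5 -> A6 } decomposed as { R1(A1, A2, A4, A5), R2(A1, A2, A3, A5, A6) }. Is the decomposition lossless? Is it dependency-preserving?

lossless and dependency-preserving

Lossless test: (A1, A2, A5)⁺ = {A1, A2, A3, A5, A6}, which contains all of one fragment — lossless.
Dependency preservation: every FD's attributes lie within a single fragment, so each can be enforced locally — preserved.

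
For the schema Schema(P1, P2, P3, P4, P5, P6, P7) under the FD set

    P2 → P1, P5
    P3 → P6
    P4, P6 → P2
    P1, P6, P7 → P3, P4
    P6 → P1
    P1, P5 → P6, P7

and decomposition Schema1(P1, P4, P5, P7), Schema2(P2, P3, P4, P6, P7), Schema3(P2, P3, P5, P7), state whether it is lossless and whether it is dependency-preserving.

Lossless test (chase): Rows 2 and 3 agree on P2; apply P2→P1, P5 and equate their P1, P5 entries. Rows 2 and 3 agree on P3; apply P3→P6 and equate their P6 entries. Rows 2 and 3 agree on P1, P6, P7; apply P1, P6, P7→P3, P4 and equate their P3, P4 entries. No row becomes fully distinguished — the join is lossy.
Dependency preservation: the restricted closure of {P2} across the fragments never reaches {P1, P5}, so P2 → P1, P5 cannot be enforced without a join — not preserved.

lossy and not dependency-preserving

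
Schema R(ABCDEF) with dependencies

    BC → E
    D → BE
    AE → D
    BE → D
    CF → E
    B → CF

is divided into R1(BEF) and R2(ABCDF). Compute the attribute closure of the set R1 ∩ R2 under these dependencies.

R1 ∩ R2 = {BF}.
B → CF applies, adding C
BC → E applies, adding E
BE → D applies, adding D
Closure: {BCDEF}.

BCDEF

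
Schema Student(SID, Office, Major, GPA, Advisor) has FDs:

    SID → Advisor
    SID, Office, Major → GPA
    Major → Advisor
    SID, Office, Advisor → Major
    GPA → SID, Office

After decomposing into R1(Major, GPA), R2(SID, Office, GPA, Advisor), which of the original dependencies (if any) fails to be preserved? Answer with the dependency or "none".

Check Major → Advisor: no single fragment contains all of {Major, Advisor}, and the restricted closure of {Major} across the fragments never reaches {Advisor}.
SID → Advisor is preserved.
SID, Office, Major → GPA is preserved.
SID, Office, Advisor → Major is preserved.
GPA → SID, Office is preserved.

Major → Advisor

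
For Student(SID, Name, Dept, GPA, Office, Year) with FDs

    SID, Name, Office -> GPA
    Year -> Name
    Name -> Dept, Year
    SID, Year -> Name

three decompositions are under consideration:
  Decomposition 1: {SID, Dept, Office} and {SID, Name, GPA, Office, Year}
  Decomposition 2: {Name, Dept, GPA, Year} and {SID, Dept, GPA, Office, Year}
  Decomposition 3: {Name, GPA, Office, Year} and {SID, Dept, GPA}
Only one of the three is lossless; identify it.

Decomposition 2

Decomposition 1: common = {SID, Office}, closure = {SID, Office} → lossy.
Decomposition 2: common = {Dept, GPA, Year}, closure = {Name, Dept, GPA, Year} → lossless.
Decomposition 3: common = {GPA}, closure = {GPA} → lossy.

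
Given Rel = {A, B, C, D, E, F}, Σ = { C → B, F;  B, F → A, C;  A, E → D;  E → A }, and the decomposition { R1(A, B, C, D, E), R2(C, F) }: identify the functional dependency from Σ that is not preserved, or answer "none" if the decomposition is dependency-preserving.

B, F → A, C

Check B, F → A, C: no single fragment contains all of {A, B, C, F}, and the restricted closure of {B, F} across the fragments never reaches {A, C}.
C → B, F is preserved.
A, E → D is preserved.
E → A is preserved.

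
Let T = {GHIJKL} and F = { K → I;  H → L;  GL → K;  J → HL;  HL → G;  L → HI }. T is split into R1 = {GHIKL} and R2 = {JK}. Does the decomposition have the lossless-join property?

No

Common attributes: R1 ∩ R2 = {K}.
Closure of {K}: K → I applies, adding I. So (K)⁺ = {IK}.
The closure contains neither all of R1 = {GHIKL} nor all of R2 = {JK}, so the common attributes are not a superkey of either fragment. The join is lossy.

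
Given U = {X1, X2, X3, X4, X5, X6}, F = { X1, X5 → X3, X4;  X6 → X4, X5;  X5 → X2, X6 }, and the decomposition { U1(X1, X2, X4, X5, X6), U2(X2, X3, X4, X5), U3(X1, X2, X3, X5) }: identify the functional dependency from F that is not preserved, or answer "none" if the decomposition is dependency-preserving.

none

X1, X5 → X3, X4: restricted closure across fragments reaches X3, X4.
X6 → X4, X5 lies within U1.
X5 → X2, X6 lies within U1.
Every dependency is enforceable on the fragments, so the decomposition is dependency-preserving.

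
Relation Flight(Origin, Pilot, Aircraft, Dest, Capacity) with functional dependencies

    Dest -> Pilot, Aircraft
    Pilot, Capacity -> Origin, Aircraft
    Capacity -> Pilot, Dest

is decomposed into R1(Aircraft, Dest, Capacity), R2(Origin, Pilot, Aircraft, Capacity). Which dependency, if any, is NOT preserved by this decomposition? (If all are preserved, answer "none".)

Dest -> Pilot, Aircraft

Check Dest → Pilot, Aircraft: no single fragment contains all of {Pilot, Aircraft, Dest}, and the restricted closure of {Dest} across the fragments never reaches {Pilot, Aircraft}.
Pilot, Capacity → Origin, Aircraft is preserved.
Capacity → Pilot, Dest is preserved.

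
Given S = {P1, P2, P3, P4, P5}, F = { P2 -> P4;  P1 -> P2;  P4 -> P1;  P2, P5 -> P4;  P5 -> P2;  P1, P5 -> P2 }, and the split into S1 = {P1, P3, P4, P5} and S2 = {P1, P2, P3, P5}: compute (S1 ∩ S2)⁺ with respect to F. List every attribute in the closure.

S1 ∩ S2 = {P1, P3, P5}.
P1 → P2 applies, adding P2
P2, P5 → P4 applies, adding P4
Closure: {P1, P2, P3, P4, P5}.

P1, P2, P3, P4, P5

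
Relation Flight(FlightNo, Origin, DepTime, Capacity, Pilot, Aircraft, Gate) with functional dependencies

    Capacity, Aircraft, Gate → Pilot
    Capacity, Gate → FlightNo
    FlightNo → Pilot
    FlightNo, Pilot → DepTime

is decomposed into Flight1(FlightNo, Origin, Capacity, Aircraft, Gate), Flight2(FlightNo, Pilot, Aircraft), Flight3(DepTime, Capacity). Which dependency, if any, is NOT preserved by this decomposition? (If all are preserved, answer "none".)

Check FlightNo, Pilot → DepTime: no single fragment contains all of {FlightNo, DepTime, Pilot}, and the restricted closure of {FlightNo, Pilot} across the fragments never reaches {DepTime}.
Capacity, Aircraft, Gate → Pilot is preserved.
Capacity, Gate → FlightNo is preserved.
FlightNo → Pilot is preserved.

FlightNo, Pilot → DepTime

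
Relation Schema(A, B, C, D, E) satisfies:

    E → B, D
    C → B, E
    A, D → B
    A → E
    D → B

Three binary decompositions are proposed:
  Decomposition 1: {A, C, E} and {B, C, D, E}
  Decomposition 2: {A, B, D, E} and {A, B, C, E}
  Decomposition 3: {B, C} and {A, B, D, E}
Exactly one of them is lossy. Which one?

Decomposition 3

Decomposition 1: common = {C, E}, closure = {B, C, D, E} → lossless.
Decomposition 2: common = {A, B, E}, closure = {A, B, D, E} → lossless.
Decomposition 3: common = {B}, closure = {B} → lossy.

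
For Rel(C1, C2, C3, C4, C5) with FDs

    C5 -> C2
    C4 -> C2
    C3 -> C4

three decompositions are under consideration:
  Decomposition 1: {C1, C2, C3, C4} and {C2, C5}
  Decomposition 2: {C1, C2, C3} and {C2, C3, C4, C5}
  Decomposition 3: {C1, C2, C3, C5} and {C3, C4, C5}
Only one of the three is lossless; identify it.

Decomposition 1: common = {C2}, closure = {C2} → lossy.
Decomposition 2: common = {C2, C3}, closure = {C2, C3, C4} → lossy.
Decomposition 3: common = {C3, C5}, closure = {C2, C3, C4, C5} → lossless.

Decomposition 3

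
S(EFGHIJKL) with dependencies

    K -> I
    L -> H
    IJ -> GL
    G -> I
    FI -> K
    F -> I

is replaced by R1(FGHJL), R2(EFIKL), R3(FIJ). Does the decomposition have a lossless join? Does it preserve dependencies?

lossy and not dependency-preserving

Lossless test (chase): Rows 1 and 2 agree on L; apply L→H and equate their H entries. Rows 2 and 3 agree on FI; apply FI→K and equate their K entries. Rows 1 and 2 agree on F; apply F→I and equate their I entries. Rows 1 and 3 agree on IJ; apply IJ→GL and equate their GL entries. Rows 1 and 2 agree on FI; apply FI→K and equate their K entries. Rows 1 and 3 agree on L; apply L→H and equate their H entries. No row becomes fully distinguished — the join is lossy.
Dependency preservation: the restricted closure of {IJ} across the fragments never reaches {GL}, so IJ → GL cannot be enforced without a join — not preserved.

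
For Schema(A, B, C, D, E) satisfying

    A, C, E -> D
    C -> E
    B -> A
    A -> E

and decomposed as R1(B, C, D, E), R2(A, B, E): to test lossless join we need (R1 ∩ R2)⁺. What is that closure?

R1 ∩ R2 = {B, E}.
B → A applies, adding A
Closure: {A, B, E}.

A, B, E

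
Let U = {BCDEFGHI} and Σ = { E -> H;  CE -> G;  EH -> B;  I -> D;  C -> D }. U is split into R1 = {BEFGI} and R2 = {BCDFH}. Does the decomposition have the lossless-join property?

No

Common attributes: R1 ∩ R2 = {BF}.
No dependency enlarges {BF}, so (BF)⁺ = {BF}.
The closure contains neither all of R1 = {BEFGI} nor all of R2 = {BCDFH}, so the common attributes are not a superkey of either fragment. The join is lossy.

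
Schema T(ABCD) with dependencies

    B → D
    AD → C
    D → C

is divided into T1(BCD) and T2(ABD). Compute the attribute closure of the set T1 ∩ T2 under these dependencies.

T1 ∩ T2 = {BD}.
D → C applies, adding C
Closure: {BCD}.

BCD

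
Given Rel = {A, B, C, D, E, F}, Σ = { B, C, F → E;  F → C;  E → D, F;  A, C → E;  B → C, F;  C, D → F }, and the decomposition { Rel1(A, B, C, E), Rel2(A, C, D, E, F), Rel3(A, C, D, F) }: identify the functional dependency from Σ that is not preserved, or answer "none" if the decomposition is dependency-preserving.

B, C, F → E: restricted closure across fragments reaches E.
F → C lies within Rel2.
E → D, F lies within Rel2.
A, C → E lies within Rel1.
B → C, F: restricted closure across fragments reaches C, F.
C, D → F lies within Rel2.
Every dependency is enforceable on the fragments, so the decomposition is dependency-preserving.

none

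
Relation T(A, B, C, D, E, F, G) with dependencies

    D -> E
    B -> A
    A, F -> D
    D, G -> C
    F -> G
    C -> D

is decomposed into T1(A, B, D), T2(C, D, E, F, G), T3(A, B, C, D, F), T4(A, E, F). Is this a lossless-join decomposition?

Yes

Chase test. Columns are A, B, C, D, E, F, G; row i has aⱼ where attribute j ∈ Ti, else bᵢⱼ.
Initial tableau (one row per fragment):
  row 1: a1 a2 b13 a4 b15 b16 b17
  row 2: b21 b22 a3 a4 a5 a6 a7
  row 3: a1 a2 a3 a4 b35 a6 b37
  row 4: a1 b42 b43 b44 a5 a6 b47
Rows 1 and 2 agree on D; apply D→E and equate their E entries.
Rows 1 and 3 agree on D; apply D→E and equate their E entries.
Rows 3 and 4 agree on A, F; apply A, F→D and equate their D entries.
Rows 2 and 3 agree on F; apply F→G and equate their G entries.
Rows 2 and 4 agree on F; apply F→G and equate their G entries.
Rows 2 and 4 agree on D, G; apply D, G→C and equate their C entries.
Row 3 is now all distinguished symbols — the join is lossless.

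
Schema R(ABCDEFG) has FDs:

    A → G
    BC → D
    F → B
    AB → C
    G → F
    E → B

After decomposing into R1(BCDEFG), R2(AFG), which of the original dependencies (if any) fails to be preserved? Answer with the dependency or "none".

Check AB → C: no single fragment contains all of {ABC}, and the restricted closure of {AB} across the fragments never reaches {C}.
A → G is preserved.
BC → D is preserved.
F → B is preserved.
G → F is preserved.
E → B is preserved.

AB → C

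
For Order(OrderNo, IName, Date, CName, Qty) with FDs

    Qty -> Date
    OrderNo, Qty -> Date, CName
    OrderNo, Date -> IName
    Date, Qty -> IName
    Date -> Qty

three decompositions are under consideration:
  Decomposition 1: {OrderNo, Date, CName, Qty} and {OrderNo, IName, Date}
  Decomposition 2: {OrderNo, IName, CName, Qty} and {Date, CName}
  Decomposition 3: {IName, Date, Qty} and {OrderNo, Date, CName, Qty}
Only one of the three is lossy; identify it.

Decomposition 2

Decomposition 1: common = {OrderNo, Date}, closure = {OrderNo, IName, Date, CName, Qty} → lossless.
Decomposition 2: common = {CName}, closure = {CName} → lossy.
Decomposition 3: common = {Date, Qty}, closure = {IName, Date, Qty} → lossless.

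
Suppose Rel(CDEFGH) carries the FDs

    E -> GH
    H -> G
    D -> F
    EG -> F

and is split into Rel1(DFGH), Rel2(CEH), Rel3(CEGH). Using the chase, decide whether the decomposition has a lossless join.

No

Chase test. Columns are CDEFGH; row i has aⱼ where attribute j ∈ Reli, else bᵢⱼ.
Initial tableau (one row per fragment):
  row 1: b11 a2 b13 a4 a5 a6
  row 2: a1 b22 a3 b24 b25 a6
  row 3: a1 b32 a3 b34 a5 a6
Rows 2 and 3 agree on E; apply E→GH and equate their GH entries.
Rows 2 and 3 agree on EG; apply EG→F and equate their F entries.
No row becomes fully distinguished — the join is lossy.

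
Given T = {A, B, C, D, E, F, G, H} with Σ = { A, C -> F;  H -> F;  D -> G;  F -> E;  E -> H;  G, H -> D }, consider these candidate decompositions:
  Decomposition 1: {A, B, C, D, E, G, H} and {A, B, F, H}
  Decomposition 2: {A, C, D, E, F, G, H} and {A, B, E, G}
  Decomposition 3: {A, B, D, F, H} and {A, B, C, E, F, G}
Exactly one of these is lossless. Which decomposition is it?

Decomposition 1

Decomposition 1: common = {A, B, H}, closure = {A, B, E, F, H} → lossless.
Decomposition 2: common = {A, E, G}, closure = {A, D, E, F, G, H} → lossy.
Decomposition 3: common = {A, B, F}, closure = {A, B, E, F, H} → lossy.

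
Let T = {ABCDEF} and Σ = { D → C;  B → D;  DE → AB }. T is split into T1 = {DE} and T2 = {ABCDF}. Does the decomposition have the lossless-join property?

No

Common attributes: T1 ∩ T2 = {D}.
Closure of {D}: D → C applies, adding C. So (D)⁺ = {CD}.
The closure contains neither all of T1 = {DE} nor all of T2 = {ABCDF}, so the common attributes are not a superkey of either fragment. The join is lossy.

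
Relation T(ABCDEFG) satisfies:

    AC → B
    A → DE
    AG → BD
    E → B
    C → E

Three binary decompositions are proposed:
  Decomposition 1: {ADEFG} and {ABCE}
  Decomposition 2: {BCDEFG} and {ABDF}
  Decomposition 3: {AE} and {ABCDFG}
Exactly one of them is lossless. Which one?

Decomposition 3

Decomposition 1: common = {AE}, closure = {ABDE} → lossy.
Decomposition 2: common = {BDF}, closure = {BDF} → lossy.
Decomposition 3: common = {A}, closure = {ABDE} → lossless.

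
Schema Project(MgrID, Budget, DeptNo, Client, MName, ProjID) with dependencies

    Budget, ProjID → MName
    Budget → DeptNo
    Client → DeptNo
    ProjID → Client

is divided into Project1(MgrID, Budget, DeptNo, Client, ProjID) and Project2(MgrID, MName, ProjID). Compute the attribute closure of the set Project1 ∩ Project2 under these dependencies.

Project1 ∩ Project2 = {MgrID, ProjID}.
ProjID → Client applies, adding Client
Client → DeptNo applies, adding DeptNo
Closure: {MgrID, DeptNo, Client, ProjID}.

MgrID, DeptNo, Client, ProjID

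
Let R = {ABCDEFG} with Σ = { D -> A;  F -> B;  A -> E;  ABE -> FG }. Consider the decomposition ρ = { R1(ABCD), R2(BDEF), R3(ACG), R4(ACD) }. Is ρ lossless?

Chase test. Columns are ABCDEFG; row i has aⱼ where attribute j ∈ Ri, else bᵢⱼ.
Initial tableau (one row per fragment):
  row 1: a1 a2 a3 a4 b15 b16 b17
  row 2: b21 a2 b23 a4 a5 a6 b27
  row 3: a1 b32 a3 b34 b35 b36 a7
  row 4: a1 b42 a3 a4 b45 b46 b47
Rows 1 and 2 agree on D; apply D→A and equate their A entries.
Rows 1 and 2 agree on A; apply A→E and equate their E entries.
Rows 1 and 3 agree on A; apply A→E and equate their E entries.
Rows 1 and 4 agree on A; apply A→E and equate their E entries.
Rows 1 and 2 agree on ABE; apply ABE→FG and equate their FG entries.
No row becomes fully distinguished — the join is lossy.

No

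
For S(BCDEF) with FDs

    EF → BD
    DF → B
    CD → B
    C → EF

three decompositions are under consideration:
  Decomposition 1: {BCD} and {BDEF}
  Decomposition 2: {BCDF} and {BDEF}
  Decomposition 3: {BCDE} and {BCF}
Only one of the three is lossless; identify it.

Decomposition 1: common = {BD}, closure = {BD} → lossy.
Decomposition 2: common = {BDF}, closure = {BDF} → lossy.
Decomposition 3: common = {BC}, closure = {BCDEF} → lossless.

Decomposition 3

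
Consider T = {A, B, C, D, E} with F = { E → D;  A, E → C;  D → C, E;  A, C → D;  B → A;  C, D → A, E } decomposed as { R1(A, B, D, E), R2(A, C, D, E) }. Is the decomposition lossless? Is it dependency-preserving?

Lossless test: (A, D, E)⁺ = {A, C, D, E}, which contains all of one fragment — lossless.
Dependency preservation: every FD's attributes lie within a single fragment, so each can be enforced locally — preserved.

lossless and dependency-preserving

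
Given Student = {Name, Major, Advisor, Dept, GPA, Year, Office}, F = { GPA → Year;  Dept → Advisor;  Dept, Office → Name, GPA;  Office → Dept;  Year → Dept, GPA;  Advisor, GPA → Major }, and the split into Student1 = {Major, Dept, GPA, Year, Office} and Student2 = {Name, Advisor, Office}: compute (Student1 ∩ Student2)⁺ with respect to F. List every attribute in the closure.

Student1 ∩ Student2 = {Office}.
Office → Dept applies, adding Dept
Dept → Advisor applies, adding Advisor
Dept, Office → Name, GPA applies, adding Name, GPA
Advisor, GPA → Major applies, adding Major
GPA → Year applies, adding Year
Closure: {Name, Major, Advisor, Dept, GPA, Year, Office}.

Name, Major, Advisor, Dept, GPA, Year, Office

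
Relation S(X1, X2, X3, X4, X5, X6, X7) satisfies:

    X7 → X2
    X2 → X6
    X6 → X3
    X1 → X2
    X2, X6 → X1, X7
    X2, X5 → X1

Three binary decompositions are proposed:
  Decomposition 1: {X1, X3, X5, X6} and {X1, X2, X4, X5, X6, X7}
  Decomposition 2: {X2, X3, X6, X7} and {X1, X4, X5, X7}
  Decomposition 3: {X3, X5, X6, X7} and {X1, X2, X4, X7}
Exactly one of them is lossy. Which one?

Decomposition 1: common = {X1, X5, X6}, closure = {X1, X2, X3, X5, X6, X7} → lossless.
Decomposition 2: common = {X7}, closure = {X1, X2, X3, X6, X7} → lossless.
Decomposition 3: common = {X7}, closure = {X1, X2, X3, X6, X7} → lossy.

Decomposition 3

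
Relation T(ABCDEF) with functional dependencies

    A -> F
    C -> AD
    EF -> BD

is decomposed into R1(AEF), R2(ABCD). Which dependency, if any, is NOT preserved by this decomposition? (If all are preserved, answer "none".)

EF -> BD

Check EF → BD: no single fragment contains all of {BDEF}, and the restricted closure of {EF} across the fragments never reaches {BD}.
A → F is preserved.
C → AD is preserved.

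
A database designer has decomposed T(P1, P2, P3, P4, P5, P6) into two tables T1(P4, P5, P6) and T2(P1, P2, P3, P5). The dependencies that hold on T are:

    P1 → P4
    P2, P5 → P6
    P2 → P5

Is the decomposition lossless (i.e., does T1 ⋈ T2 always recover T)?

Common attributes: T1 ∩ T2 = {P5}.
No dependency enlarges {P5}, so (P5)⁺ = {P5}.
The closure contains neither all of T1 = {P4, P5, P6} nor all of T2 = {P1, P2, P3, P5}, so the common attributes are not a superkey of either fragment. The join is lossy.

No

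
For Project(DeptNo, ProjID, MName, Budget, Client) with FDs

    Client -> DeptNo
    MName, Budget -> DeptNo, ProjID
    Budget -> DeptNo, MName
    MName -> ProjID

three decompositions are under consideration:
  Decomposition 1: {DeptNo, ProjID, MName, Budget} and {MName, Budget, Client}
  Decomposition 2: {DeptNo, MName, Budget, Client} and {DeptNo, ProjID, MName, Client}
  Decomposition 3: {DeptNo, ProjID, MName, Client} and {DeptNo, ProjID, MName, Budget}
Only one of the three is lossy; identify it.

Decomposition 1: common = {MName, Budget}, closure = {DeptNo, ProjID, MName, Budget} → lossless.
Decomposition 2: common = {DeptNo, MName, Client}, closure = {DeptNo, ProjID, MName, Client} → lossless.
Decomposition 3: common = {DeptNo, ProjID, MName}, closure = {DeptNo, ProjID, MName} → lossy.

Decomposition 3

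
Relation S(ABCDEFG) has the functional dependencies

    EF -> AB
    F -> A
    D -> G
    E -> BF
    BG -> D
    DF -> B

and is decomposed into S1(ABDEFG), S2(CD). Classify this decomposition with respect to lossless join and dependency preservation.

lossy but dependency-preserving

Lossless test: (D)⁺ = {DG}, which is a superkey of neither fragment — lossy.
Dependency preservation: every FD's attributes lie within a single fragment, so each can be enforced locally — preserved.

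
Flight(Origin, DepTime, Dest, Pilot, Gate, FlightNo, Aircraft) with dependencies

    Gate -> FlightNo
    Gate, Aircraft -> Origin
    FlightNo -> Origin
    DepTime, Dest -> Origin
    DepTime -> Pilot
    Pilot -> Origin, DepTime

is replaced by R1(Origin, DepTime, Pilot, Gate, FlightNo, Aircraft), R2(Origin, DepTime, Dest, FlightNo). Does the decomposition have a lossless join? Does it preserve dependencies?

lossy but dependency-preserving

Lossless test: (Origin, DepTime, FlightNo)⁺ = {Origin, DepTime, Pilot, FlightNo}, which is a superkey of neither fragment — lossy.
Dependency preservation: every FD's attributes lie within a single fragment, so each can be enforced locally — preserved.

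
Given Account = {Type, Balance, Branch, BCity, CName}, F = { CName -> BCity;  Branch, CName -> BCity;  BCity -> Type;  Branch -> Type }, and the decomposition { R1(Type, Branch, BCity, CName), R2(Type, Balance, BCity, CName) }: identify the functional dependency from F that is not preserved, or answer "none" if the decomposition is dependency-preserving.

none

CName → BCity lies within R1.
Branch, CName → BCity lies within R1.
BCity → Type lies within R1.
Branch → Type lies within R1.
Every dependency is enforceable on the fragments, so the decomposition is dependency-preserving.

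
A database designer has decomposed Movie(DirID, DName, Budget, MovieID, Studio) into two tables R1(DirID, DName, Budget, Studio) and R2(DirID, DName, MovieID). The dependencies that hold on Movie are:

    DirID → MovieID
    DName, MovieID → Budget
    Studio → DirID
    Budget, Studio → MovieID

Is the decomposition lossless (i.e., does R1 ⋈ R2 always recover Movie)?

Yes

Common attributes: R1 ∩ R2 = {DirID, DName}.
Closure of {DirID, DName}: DirID → MovieID applies, adding MovieID; DName, MovieID → Budget applies, adding Budget. So (DirID, DName)⁺ = {DirID, DName, Budget, MovieID}.
This closure contains every attribute of R2, so R1 ∩ R2 → R2. The join is lossless.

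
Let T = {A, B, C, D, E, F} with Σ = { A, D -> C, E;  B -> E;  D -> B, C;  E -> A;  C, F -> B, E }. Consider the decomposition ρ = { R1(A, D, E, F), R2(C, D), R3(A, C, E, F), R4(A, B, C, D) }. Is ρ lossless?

Chase test. Columns are A, B, C, D, E, F; row i has aⱼ where attribute j ∈ Ri, else bᵢⱼ.
Initial tableau (one row per fragment):
  row 1: a1 b12 b13 a4 a5 a6
  row 2: b21 b22 a3 a4 b25 b26
  row 3: a1 b32 a3 b34 a5 a6
  row 4: a1 a2 a3 a4 b45 b46
Rows 1 and 4 agree on A, D; apply A, D→C, E and equate their C, E entries.
Rows 1 and 2 agree on D; apply D→B, C and equate their B, C entries.
Rows 1 and 4 agree on D; apply D→B, C and equate their B, C entries.
Rows 1 and 3 agree on C, F; apply C, F→B, E and equate their B, E entries.
Rows 1 and 2 agree on B; apply B→E and equate their E entries.
Rows 1 and 2 agree on E; apply E→A and equate their A entries.
Row 1 is now all distinguished symbols — the join is lossless.

Yes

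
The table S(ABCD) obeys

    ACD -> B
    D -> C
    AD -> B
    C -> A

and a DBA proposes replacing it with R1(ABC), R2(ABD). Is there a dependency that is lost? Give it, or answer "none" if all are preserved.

Check D → C: no single fragment contains all of {CD}, and the restricted closure of {D} across the fragments never reaches {C}.
ACD → B is preserved.
AD → B is preserved.
C → A is preserved.

D -> C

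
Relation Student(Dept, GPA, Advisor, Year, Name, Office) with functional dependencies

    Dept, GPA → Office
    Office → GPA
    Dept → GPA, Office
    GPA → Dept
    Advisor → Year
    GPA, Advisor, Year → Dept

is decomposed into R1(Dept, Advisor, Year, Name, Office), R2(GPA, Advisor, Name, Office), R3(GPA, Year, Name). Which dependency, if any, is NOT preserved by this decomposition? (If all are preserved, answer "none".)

none

Dept, GPA → Office: restricted closure across fragments reaches Office.
Office → GPA lies within R2.
Dept → GPA, Office: restricted closure across fragments reaches GPA, Office.
GPA → Dept: restricted closure across fragments reaches Dept.
Advisor → Year lies within R1.
GPA, Advisor, Year → Dept: restricted closure across fragments reaches Dept.
Every dependency is enforceable on the fragments, so the decomposition is dependency-preserving.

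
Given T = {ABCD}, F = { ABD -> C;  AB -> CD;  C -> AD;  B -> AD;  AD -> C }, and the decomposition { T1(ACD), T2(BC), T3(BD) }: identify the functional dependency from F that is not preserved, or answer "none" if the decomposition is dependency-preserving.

none

ABD → C: restricted closure across fragments reaches C.
AB → CD: restricted closure across fragments reaches CD.
C → AD lies within T1.
B → AD: restricted closure across fragments reaches AD.
AD → C lies within T1.
Every dependency is enforceable on the fragments, so the decomposition is dependency-preserving.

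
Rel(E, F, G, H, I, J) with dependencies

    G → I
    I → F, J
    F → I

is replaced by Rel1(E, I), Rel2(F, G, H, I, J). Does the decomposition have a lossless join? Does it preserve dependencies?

lossy but dependency-preserving

Lossless test: (I)⁺ = {F, I, J}, which is a superkey of neither fragment — lossy.
Dependency preservation: every FD's attributes lie within a single fragment, so each can be enforced locally — preserved.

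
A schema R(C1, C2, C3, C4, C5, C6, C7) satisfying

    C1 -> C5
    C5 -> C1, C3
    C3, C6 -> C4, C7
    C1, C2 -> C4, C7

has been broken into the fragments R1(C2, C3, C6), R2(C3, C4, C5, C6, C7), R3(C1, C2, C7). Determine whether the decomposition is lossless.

Chase test. Columns are C1, C2, C3, C4, C5, C6, C7; row i has aⱼ where attribute j ∈ Ri, else bᵢⱼ.
Initial tableau (one row per fragment):
  row 1: b11 a2 a3 b14 b15 a6 b17
  row 2: b21 b22 a3 a4 a5 a6 a7
  row 3: a1 a2 b33 b34 b35 b36 a7
Rows 1 and 2 agree on C3, C6; apply C3, C6→C4, C7 and equate their C4, C7 entries.
No row becomes fully distinguished — the join is lossy.

No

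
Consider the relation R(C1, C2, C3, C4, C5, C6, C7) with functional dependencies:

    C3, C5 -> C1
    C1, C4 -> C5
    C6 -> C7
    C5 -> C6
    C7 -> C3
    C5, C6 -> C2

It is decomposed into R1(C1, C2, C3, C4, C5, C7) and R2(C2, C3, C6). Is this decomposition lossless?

Common attributes: R1 ∩ R2 = {C2, C3}.
No dependency enlarges {C2, C3}, so (C2, C3)⁺ = {C2, C3}.
The closure contains neither all of R1 = {C1, C2, C3, C4, C5, C7} nor all of R2 = {C2, C3, C6}, so the common attributes are not a superkey of either fragment. The join is lossy.

No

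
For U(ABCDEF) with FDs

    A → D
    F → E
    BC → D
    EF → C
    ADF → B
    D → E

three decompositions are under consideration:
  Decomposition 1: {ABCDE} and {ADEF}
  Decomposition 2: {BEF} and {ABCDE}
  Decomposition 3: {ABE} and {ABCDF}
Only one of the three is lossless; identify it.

Decomposition 1: common = {ADE}, closure = {ADE} → lossy.
Decomposition 2: common = {BE}, closure = {BE} → lossy.
Decomposition 3: common = {AB}, closure = {ABDE} → lossless.

Decomposition 3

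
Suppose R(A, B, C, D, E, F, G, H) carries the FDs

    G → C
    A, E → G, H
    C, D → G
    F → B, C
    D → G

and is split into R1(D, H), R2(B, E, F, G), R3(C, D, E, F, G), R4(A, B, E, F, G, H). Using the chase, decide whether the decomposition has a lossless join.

Chase test. Columns are A, B, C, D, E, F, G, H; row i has aⱼ where attribute j ∈ Ri, else bᵢⱼ.
Initial tableau (one row per fragment):
  row 1: b11 b12 b13 a4 b15 b16 b17 a8
  row 2: b21 a2 b23 b24 a5 a6 a7 b28
  row 3: b31 b32 a3 a4 a5 a6 a7 b38
  row 4: a1 a2 b43 b44 a5 a6 a7 a8
Rows 2 and 3 agree on G; apply G→C and equate their C entries.
Rows 2 and 4 agree on G; apply G→C and equate their C entries.
Rows 2 and 3 agree on F; apply F→B, C and equate their B, C entries.
Rows 1 and 3 agree on D; apply D→G and equate their G entries.
Rows 1 and 2 agree on G; apply G→C and equate their C entries.
No row becomes fully distinguished — the join is lossy.

No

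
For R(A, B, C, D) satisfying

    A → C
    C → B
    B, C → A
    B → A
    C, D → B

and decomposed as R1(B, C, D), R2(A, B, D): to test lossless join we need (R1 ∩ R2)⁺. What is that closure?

R1 ∩ R2 = {B, D}.
B → A applies, adding A
A → C applies, adding C
Closure: {A, B, C, D}.

A, B, C, D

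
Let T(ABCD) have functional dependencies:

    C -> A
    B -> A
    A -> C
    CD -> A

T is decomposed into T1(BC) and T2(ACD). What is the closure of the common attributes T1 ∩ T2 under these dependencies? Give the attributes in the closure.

AC

T1 ∩ T2 = {C}.
C → A applies, adding A
Closure: {AC}.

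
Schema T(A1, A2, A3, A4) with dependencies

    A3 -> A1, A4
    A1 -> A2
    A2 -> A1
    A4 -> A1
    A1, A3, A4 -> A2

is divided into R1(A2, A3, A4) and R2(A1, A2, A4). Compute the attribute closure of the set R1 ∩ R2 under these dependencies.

R1 ∩ R2 = {A2, A4}.
A2 → A1 applies, adding A1
Closure: {A1, A2, A4}.

A1, A2, A4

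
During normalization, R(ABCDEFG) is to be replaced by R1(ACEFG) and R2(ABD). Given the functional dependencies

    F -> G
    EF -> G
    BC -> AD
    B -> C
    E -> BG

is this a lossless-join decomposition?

No

Common attributes: R1 ∩ R2 = {A}.
No dependency enlarges {A}, so (A)⁺ = {A}.
The closure contains neither all of R1 = {ACEFG} nor all of R2 = {ABD}, so the common attributes are not a superkey of either fragment. The join is lossy.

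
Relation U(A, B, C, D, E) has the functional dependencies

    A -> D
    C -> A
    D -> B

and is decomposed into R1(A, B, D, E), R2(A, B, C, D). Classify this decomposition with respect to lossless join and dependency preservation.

Lossless test: (A, B, D)⁺ = {A, B, D}, which is a superkey of neither fragment — lossy.
Dependency preservation: every FD's attributes lie within a single fragment, so each can be enforced locally — preserved.

lossy but dependency-preserving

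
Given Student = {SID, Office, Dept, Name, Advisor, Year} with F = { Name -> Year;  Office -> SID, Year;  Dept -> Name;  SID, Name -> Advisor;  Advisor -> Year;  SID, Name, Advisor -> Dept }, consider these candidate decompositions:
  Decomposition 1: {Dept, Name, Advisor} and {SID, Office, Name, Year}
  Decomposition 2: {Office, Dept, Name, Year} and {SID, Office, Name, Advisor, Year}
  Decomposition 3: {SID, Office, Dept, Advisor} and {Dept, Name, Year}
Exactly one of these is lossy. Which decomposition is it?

Decomposition 1: common = {Name}, closure = {Name, Year} → lossy.
Decomposition 2: common = {Office, Name, Year}, closure = {SID, Office, Dept, Name, Advisor, Year} → lossless.
Decomposition 3: common = {Dept}, closure = {Dept, Name, Year} → lossless.

Decomposition 1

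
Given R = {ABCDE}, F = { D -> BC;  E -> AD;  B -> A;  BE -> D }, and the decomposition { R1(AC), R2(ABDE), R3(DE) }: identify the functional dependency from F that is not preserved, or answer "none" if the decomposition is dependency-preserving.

D -> BC

Check D → BC: no single fragment contains all of {BCD}, and the restricted closure of {D} across the fragments never reaches {BC}.
E → AD is preserved.
B → A is preserved.
BE → D is preserved.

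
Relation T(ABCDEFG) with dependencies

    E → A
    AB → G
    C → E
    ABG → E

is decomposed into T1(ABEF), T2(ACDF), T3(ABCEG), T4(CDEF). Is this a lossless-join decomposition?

No

Chase test. Columns are ABCDEFG; row i has aⱼ where attribute j ∈ Ti, else bᵢⱼ.
Initial tableau (one row per fragment):
  row 1: a1 a2 b13 b14 a5 a6 b17
  row 2: a1 b22 a3 a4 b25 a6 b27
  row 3: a1 a2 a3 b34 a5 b36 a7
  row 4: b41 b42 a3 a4 a5 a6 b47
Rows 1 and 4 agree on E; apply E→A and equate their A entries.
Rows 1 and 3 agree on AB; apply AB→G and equate their G entries.
Rows 2 and 3 agree on C; apply C→E and equate their E entries.
No row becomes fully distinguished — the join is lossy.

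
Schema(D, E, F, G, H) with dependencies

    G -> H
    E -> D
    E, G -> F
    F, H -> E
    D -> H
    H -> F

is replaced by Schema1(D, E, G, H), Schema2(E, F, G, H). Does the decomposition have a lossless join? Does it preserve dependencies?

Lossless test: (E, G, H)⁺ = {D, E, F, G, H}, which contains all of one fragment — lossless.
Dependency preservation: every FD's attributes lie within a single fragment, so each can be enforced locally — preserved.

lossless and dependency-preserving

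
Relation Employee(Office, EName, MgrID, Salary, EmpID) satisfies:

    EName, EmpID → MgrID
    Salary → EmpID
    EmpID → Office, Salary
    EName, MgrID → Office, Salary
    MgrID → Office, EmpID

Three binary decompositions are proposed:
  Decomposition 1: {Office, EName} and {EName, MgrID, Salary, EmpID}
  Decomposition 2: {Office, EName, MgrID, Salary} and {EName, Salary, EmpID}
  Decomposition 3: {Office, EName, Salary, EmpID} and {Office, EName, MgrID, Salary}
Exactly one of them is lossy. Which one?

Decomposition 1: common = {EName}, closure = {EName} → lossy.
Decomposition 2: common = {EName, Salary}, closure = {Office, EName, MgrID, Salary, EmpID} → lossless.
Decomposition 3: common = {Office, EName, Salary}, closure = {Office, EName, MgrID, Salary, EmpID} → lossless.

Decomposition 1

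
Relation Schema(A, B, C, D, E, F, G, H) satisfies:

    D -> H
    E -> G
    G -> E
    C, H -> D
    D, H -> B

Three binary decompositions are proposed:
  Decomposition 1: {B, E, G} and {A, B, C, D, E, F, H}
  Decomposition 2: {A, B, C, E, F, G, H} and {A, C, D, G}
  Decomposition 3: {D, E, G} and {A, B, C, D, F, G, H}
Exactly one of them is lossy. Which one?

Decomposition 2

Decomposition 1: common = {B, E}, closure = {B, E, G} → lossless.
Decomposition 2: common = {A, C, G}, closure = {A, C, E, G} → lossy.
Decomposition 3: common = {D, G}, closure = {B, D, E, G, H} → lossless.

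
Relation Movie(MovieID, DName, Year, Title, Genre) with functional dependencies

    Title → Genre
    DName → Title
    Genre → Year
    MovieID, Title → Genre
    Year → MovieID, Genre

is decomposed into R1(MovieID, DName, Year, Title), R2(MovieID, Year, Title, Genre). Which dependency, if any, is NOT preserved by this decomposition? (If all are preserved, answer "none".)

Title → Genre lies within R2.
DName → Title lies within R1.
Genre → Year lies within R2.
MovieID, Title → Genre lies within R2.
Year → MovieID, Genre lies within R2.
Every dependency is enforceable on the fragments, so the decomposition is dependency-preserving.

none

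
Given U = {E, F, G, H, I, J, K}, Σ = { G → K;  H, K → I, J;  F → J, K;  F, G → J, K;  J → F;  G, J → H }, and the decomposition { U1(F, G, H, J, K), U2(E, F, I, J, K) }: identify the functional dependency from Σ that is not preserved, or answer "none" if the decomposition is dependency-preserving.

H, K → I, J

Check H, K → I, J: no single fragment contains all of {H, I, J, K}, and the restricted closure of {H, K} across the fragments never reaches {I, J}.
G → K is preserved.
F → J, K is preserved.
F, G → J, K is preserved.
J → F is preserved.
G, J → H is preserved.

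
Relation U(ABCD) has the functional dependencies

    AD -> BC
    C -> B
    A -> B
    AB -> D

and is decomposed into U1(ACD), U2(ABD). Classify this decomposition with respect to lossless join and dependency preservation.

Lossless test: (AD)⁺ = {ABCD}, which contains all of one fragment — lossless.
Dependency preservation: the restricted closure of {C} across the fragments never reaches {B}, so C → B cannot be enforced without a join — not preserved.

lossless but not dependency-preserving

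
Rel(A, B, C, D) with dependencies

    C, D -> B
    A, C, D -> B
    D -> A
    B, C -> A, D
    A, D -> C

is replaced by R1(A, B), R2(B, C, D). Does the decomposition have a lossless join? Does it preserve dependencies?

lossy and not dependency-preserving

Lossless test: (B)⁺ = {B}, which is a superkey of neither fragment — lossy.
Dependency preservation: the restricted closure of {D} across the fragments never reaches {A}, so D → A cannot be enforced without a join — not preserved.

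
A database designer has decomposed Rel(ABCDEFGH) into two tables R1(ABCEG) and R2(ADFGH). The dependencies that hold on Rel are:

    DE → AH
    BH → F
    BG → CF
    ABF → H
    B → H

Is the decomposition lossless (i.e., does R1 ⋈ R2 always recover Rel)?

Common attributes: R1 ∩ R2 = {AG}.
No dependency enlarges {AG}, so (AG)⁺ = {AG}.
The closure contains neither all of R1 = {ABCEG} nor all of R2 = {ADFGH}, so the common attributes are not a superkey of either fragment. The join is lossy.

No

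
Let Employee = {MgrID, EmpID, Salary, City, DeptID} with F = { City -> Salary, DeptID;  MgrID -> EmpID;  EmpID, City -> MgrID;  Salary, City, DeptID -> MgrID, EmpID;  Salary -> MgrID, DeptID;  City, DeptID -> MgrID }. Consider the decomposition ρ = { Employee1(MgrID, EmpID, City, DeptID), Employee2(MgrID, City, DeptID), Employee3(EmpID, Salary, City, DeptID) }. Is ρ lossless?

Yes

Chase test. Columns are MgrID, EmpID, Salary, City, DeptID; row i has aⱼ where attribute j ∈ Employeei, else bᵢⱼ.
Initial tableau (one row per fragment):
  row 1: a1 a2 b13 a4 a5
  row 2: a1 b22 b23 a4 a5
  row 3: b31 a2 a3 a4 a5
Rows 1 and 2 agree on City; apply City→Salary, DeptID and equate their Salary, DeptID entries.
Rows 1 and 3 agree on City; apply City→Salary, DeptID and equate their Salary, DeptID entries.
Rows 1 and 2 agree on MgrID; apply MgrID→EmpID and equate their EmpID entries.
Rows 1 and 3 agree on EmpID, City; apply EmpID, City→MgrID and equate their MgrID entries.
Row 1 is now all distinguished symbols — the join is lossless.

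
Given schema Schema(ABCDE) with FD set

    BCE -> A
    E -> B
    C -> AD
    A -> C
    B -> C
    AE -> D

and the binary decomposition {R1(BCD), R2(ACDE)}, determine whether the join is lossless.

No

Common attributes: R1 ∩ R2 = {CD}.
Closure of {CD}: C → AD applies, adding A. So (CD)⁺ = {ACD}.
The closure contains neither all of R1 = {BCD} nor all of R2 = {ACDE}, so the common attributes are not a superkey of either fragment. The join is lossy.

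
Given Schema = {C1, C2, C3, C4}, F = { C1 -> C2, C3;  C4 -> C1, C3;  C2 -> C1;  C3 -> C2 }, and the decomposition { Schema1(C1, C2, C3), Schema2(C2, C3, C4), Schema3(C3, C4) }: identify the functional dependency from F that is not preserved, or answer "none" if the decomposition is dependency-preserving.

C1 → C2, C3 lies within Schema1.
C4 → C1, C3: restricted closure across fragments reaches C1, C3.
C2 → C1 lies within Schema1.
C3 → C2 lies within Schema1.
Every dependency is enforceable on the fragments, so the decomposition is dependency-preserving.

none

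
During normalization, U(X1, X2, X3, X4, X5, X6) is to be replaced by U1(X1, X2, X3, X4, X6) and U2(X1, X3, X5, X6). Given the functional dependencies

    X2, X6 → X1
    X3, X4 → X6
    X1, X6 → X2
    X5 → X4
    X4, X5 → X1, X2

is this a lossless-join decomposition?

Common attributes: U1 ∩ U2 = {X1, X3, X6}.
Closure of {X1, X3, X6}: X1, X6 → X2 applies, adding X2. So (X1, X3, X6)⁺ = {X1, X2, X3, X6}.
The closure contains neither all of U1 = {X1, X2, X3, X4, X6} nor all of U2 = {X1, X3, X5, X6}, so the common attributes are not a superkey of either fragment. The join is lossy.

No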